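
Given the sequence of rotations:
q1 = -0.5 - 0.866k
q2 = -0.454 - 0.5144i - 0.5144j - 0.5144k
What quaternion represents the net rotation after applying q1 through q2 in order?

q2 · q1 = -0.2185 + 0.7027i - 0.1883j + 0.6504k
-0.2185 + 0.7027i - 0.1883j + 0.6504k


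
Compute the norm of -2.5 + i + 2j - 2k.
3.905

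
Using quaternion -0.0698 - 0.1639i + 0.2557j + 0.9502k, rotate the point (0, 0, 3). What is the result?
(-1.042, 1.389, 2.447)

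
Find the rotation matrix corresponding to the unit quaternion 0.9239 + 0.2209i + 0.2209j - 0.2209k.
[[0.8048, 0.5058, 0.3106], [-0.3106, 0.8048, -0.5058], [-0.5058, 0.3106, 0.8048]]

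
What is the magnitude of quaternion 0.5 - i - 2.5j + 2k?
3.391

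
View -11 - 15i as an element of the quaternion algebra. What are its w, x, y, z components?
-11 - 15i + 0j + 0k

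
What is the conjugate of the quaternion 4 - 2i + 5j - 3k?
4 + 2i - 5j + 3k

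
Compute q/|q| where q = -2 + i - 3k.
-0.5345 + 0.2673i - 0.8018k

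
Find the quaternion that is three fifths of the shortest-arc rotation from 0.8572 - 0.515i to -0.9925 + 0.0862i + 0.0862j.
0.9627 - 0.2652i - 0.0529j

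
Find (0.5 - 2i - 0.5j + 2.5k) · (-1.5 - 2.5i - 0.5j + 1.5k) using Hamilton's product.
-9.75 + 2.25i - 2.75j - 3.25k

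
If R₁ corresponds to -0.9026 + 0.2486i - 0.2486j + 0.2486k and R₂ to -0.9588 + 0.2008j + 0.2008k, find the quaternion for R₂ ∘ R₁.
0.8654 - 0.1385i + 0.107j - 0.4695k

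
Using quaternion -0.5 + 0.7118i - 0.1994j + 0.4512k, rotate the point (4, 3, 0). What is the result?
(2.555, -4.202, -0.904)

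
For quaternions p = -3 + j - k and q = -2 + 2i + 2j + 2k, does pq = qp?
No: pq = 6 - 2i - 10j - 6k ≠ 6 - 10i - 6j - 2k = qp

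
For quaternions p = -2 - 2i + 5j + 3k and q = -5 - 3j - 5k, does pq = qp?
No: pq = 40 - 6i - 29j + k ≠ 40 + 26i - 9j - 11k = qp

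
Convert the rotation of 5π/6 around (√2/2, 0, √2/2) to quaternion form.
0.2588 + 0.683i + 0.683k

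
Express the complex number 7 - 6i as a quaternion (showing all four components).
7 - 6i + 0j + 0k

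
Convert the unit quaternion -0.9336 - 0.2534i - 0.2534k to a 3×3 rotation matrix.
[[0.8716, -0.4731, 0.1284], [0.4731, 0.7432, -0.4731], [0.1284, 0.4731, 0.8716]]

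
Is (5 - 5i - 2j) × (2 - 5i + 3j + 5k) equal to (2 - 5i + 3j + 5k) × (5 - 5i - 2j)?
No: pq = -9 - 45i + 36j ≠ -9 - 25i - 14j + 50k = qp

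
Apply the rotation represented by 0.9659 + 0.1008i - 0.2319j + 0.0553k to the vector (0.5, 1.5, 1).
(-0.224, 1.27, 1.355)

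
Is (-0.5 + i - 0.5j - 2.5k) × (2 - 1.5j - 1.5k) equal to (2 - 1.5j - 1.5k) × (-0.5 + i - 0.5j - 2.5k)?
No: pq = -5.5 - i + 1.25j - 5.75k ≠ -5.5 + 5i - 1.75j - 2.75k = qp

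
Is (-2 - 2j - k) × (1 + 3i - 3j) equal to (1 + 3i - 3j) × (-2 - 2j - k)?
No: pq = -8 - 9i + j + 5k ≠ -8 - 3i + 7j - 7k = qp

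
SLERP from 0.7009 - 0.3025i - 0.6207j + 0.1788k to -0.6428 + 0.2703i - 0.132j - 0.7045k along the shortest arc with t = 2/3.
0.7372 - 0.313i - 0.1419j + 0.5818k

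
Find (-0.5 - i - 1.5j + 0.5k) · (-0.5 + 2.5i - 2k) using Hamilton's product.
3.75 + 2.25i + 4.5k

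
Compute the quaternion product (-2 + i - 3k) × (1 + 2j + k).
1 + 7i - 5j - 3k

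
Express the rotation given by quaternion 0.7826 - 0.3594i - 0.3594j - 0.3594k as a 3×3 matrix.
[[0.4833, 0.8209, -0.3042], [-0.3042, 0.4833, 0.8209], [0.8209, -0.3042, 0.4833]]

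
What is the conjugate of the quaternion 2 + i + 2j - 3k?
2 - i - 2j + 3k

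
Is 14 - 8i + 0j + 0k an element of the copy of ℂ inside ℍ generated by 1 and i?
Yes. The quaternion 14 - 8i has j- and k-coefficients y = z = 0, so it lies in the complex subalgebra spanned by 1 and i.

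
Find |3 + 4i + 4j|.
√41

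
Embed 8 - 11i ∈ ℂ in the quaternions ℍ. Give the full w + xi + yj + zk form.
8 - 11i + 0j + 0k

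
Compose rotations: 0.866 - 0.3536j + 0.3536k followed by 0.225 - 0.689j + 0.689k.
-0.2924 - 0.6762j + 0.6762k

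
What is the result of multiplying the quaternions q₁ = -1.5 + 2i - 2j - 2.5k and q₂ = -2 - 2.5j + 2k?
3 - 14.25i + 3.75j - 3k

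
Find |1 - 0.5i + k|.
1.5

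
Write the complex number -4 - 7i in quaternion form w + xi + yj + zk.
-4 - 7i + 0j + 0k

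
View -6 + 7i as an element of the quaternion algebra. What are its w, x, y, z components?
-6 + 7i + 0j + 0k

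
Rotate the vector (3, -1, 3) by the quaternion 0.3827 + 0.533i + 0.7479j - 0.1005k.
(0.105, 0.075, -4.357)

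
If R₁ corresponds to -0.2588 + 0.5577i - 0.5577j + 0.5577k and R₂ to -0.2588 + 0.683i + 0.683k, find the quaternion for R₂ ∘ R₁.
-0.6948 + 0.0598i + 0.1443j - 0.702k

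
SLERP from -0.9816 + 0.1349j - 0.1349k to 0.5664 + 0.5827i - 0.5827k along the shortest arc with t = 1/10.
-0.9879 - 0.071i + 0.1263j - 0.0552k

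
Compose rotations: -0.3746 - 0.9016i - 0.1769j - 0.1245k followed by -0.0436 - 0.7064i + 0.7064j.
-0.4956 + 0.216i - 0.3449j + 0.7673k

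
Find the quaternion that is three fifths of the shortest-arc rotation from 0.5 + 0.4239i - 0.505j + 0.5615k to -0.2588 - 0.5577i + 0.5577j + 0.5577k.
0.4353 + 0.6106i - 0.6512j - 0.1167k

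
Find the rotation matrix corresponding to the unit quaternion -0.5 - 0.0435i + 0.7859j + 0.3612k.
[[-0.4962, 0.2928, -0.8173], [-0.4296, 0.7353, 0.5242], [0.7545, 0.6112, -0.2391]]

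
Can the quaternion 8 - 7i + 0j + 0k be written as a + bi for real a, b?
Yes. The quaternion 8 - 7i has j- and k-coefficients y = z = 0, so it lies in the complex subalgebra spanned by 1 and i.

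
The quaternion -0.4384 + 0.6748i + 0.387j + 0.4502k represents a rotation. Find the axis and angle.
axis = (0.7508, 0.4306, 0.5009), θ = 232°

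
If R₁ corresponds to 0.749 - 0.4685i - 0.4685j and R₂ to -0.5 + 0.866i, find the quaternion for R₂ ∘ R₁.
0.0312 + 0.8829i + 0.2343j - 0.4057k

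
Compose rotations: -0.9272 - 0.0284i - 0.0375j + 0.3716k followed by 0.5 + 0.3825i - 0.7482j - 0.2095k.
-0.4029 - 0.6547i + 0.5388j + 0.3445k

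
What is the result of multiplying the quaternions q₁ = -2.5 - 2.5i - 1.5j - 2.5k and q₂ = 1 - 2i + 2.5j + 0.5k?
-2.5 + 8i - 1.5j - 13k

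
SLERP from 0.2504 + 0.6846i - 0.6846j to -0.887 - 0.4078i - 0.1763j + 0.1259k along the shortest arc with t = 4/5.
0.8403 + 0.5304i - 0.0187j - 0.1103k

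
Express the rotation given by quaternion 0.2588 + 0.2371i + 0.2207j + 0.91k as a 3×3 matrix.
[[-0.7536, -0.3664, 0.5458], [0.5757, -0.7686, 0.279], [0.3173, 0.5244, 0.7902]]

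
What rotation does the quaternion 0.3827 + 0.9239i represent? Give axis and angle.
axis = (1, 0, 0), θ = 3π/4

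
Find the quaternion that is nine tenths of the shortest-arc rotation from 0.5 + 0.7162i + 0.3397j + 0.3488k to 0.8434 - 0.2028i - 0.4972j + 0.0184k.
0.8935 - 0.0926i - 0.434j + 0.0689k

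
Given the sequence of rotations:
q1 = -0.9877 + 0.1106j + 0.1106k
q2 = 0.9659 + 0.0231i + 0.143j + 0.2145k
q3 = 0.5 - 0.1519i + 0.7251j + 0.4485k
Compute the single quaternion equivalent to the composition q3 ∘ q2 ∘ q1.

q2 · q1 = -0.9936 - 0.0307i - 0.037j - 0.1025k
q3 · q2 · q1 = -0.4287 + 0.0778i - 0.7683j - 0.469k
-0.4287 + 0.0778i - 0.7683j - 0.469k


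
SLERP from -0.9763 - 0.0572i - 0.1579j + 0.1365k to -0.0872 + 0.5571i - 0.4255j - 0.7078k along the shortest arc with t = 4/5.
-0.3798 + 0.5092i - 0.4503j - 0.6275k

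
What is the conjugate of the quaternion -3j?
3j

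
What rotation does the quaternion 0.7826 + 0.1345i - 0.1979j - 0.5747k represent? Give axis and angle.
axis = (0.2161, -0.3179, -0.9232), θ = 77°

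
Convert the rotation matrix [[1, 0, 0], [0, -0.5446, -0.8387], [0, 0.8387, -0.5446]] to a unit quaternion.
0.4772 + 0.8788i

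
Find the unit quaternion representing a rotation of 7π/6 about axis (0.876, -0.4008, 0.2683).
-0.2588 + 0.8462i - 0.3871j + 0.2592k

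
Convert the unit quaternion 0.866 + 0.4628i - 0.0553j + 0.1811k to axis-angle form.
axis = (0.9255, -0.1106, 0.3622), θ = π/3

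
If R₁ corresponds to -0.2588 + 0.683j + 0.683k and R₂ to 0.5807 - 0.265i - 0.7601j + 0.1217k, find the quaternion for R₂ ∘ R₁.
0.2857 - 0.5337i + 0.7743j + 0.1841k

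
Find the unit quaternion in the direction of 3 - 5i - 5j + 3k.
0.3638 - 0.6063i - 0.6063j + 0.3638k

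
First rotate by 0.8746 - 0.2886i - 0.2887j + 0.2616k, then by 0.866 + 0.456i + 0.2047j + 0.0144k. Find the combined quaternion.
0.9443 + 0.2066i - 0.1944j + 0.1666k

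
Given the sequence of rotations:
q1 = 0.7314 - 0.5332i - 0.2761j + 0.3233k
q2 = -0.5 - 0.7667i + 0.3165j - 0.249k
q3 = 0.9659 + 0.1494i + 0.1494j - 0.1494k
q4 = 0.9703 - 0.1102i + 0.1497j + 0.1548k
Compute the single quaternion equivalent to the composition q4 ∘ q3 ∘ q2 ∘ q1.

q2 · q1 = -0.6066 - 0.2606i + 0.7502j + 0.0367k
q3 · q2 · q1 = -0.6536 - 0.2248i + 0.6674j + 0.2771k
q4 · q3 · q2 · q1 = -0.8018 - 0.2079i + 0.5455j + 0.1278k
-0.8018 - 0.2079i + 0.5455j + 0.1278k


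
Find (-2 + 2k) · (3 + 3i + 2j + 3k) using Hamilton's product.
-12 - 10i + 2j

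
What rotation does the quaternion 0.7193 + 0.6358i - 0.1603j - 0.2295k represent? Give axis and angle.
axis = (0.9152, -0.2307, -0.3304), θ = 88°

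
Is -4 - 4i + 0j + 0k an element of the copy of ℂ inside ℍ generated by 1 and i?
Yes. The quaternion -4 - 4i has j- and k-coefficients y = z = 0, so it lies in the complex subalgebra spanned by 1 and i.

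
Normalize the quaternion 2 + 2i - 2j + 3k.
0.4364 + 0.4364i - 0.4364j + 0.6547k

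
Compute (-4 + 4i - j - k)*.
-4 - 4i + j + k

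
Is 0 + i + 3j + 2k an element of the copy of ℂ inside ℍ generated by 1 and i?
No. The quaternion i + 3j + 2k has j-coefficient y = 3 and k-coefficient z = 2, not both zero, so it does not lie in the complex subalgebra spanned by 1 and i.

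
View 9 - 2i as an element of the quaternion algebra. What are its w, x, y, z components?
9 - 2i + 0j + 0k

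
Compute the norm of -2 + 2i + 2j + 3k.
√21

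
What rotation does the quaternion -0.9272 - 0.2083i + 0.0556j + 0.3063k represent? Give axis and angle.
axis = (-0.5561, 0.1484, 0.8177), θ = 316°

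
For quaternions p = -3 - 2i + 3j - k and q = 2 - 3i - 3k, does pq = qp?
No: pq = -15 - 4i + 3j + 16k ≠ -15 + 14i + 9j - 2k = qp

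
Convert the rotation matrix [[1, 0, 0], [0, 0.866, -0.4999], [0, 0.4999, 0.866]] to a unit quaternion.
0.9659 + 0.2588i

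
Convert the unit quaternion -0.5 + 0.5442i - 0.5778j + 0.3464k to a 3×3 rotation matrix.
[[0.0923, -0.2825, 0.9548], [-0.9753, 0.1677, 0.1439], [-0.2008, -0.9445, -0.26]]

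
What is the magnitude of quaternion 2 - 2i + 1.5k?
3.202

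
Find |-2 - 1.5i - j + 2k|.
3.354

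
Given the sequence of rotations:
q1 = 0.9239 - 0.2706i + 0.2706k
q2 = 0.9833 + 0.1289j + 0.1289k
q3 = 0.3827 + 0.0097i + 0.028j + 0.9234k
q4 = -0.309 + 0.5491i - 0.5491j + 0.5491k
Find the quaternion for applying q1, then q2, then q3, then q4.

q2 · q1 = 0.8736 - 0.2312i + 0.0842j + 0.4201k
q3 · q2 · q1 = -0.0537 - 0.146i - 0.1609j + 0.9747k
q4 · q3 · q2 · q1 = -0.5268 - 0.4312i - 0.5362j - 0.4992k
-0.5268 - 0.4312i - 0.5362j - 0.4992k


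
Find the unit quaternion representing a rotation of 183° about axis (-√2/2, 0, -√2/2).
-0.0262 - 0.7069i - 0.7069k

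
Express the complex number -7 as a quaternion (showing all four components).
-7 + 0i + 0j + 0k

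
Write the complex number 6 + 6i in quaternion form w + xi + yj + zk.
6 + 6i + 0j + 0k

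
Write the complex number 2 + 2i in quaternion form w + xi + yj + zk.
2 + 2i + 0j + 0k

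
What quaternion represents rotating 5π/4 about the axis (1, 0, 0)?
-0.3827 + 0.9239i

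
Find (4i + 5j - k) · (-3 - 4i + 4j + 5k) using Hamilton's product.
1 + 17i - 31j + 39k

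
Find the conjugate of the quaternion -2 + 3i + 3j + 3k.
-2 - 3i - 3j - 3k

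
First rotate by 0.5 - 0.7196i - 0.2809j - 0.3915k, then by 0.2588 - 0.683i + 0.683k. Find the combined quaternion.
-0.0947 - 0.3359i - 0.8316j + 0.432k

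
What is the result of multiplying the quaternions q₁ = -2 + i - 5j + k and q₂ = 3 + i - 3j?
-22 + 4i - 8j + 5k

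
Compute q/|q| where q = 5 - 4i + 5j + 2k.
0.5976 - 0.4781i + 0.5976j + 0.239k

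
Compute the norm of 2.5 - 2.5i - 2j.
4.062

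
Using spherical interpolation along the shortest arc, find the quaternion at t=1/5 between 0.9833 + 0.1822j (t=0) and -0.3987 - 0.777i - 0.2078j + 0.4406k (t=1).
0.9525 + 0.1922i + 0.2096j - 0.109k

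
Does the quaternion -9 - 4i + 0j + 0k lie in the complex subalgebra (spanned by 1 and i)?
Yes. The quaternion -9 - 4i has j- and k-coefficients y = z = 0, so it lies in the complex subalgebra spanned by 1 and i.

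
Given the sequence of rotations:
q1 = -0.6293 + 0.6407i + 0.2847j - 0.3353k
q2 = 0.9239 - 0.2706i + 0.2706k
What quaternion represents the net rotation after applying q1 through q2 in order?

q2 · q1 = -0.3173 + 0.6852i + 0.3457j - 0.5571k
-0.3173 + 0.6852i + 0.3457j - 0.5571k


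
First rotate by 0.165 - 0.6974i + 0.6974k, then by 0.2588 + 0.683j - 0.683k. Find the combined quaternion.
0.519 + 0.2958i + 0.589j + 0.5441k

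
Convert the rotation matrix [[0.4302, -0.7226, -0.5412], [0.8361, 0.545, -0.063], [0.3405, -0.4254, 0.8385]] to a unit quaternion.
0.8387 - 0.108i - 0.2628j + 0.4646k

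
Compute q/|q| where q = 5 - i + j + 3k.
0.8333 - 0.1667i + 0.1667j + 0.5k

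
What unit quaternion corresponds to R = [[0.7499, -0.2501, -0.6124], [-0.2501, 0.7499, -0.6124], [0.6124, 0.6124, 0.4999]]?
0.866 + 0.3536i - 0.3536j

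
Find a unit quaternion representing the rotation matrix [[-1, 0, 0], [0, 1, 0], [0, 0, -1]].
j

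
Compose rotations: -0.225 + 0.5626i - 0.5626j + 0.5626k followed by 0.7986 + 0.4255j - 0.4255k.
0.2991 + 0.4493i - 0.7844j + 0.3056k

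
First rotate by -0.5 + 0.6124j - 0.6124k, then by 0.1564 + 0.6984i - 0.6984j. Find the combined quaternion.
0.3495 + 0.0785i + 0.8727j + 0.3319k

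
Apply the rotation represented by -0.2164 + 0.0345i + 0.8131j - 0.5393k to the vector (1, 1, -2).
(-0.303, 2.43, 0.072)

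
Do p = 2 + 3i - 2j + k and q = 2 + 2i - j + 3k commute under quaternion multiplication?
No: pq = -7 + 5i - 13j + 9k ≠ -7 + 15i + j + 7k = qp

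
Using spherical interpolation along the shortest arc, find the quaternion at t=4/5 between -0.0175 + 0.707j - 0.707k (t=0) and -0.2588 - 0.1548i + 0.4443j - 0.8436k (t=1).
-0.2128 - 0.1251i + 0.5045j - 0.8273k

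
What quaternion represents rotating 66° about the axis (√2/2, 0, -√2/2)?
0.8387 + 0.3851i - 0.3851k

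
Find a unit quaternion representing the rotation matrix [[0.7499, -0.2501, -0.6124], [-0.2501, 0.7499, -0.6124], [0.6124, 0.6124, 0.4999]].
0.866 + 0.3536i - 0.3536j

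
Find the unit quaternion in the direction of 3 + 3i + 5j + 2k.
0.4376 + 0.4376i + 0.7293j + 0.2917k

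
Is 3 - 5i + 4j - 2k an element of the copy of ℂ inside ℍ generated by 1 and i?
No. The quaternion 3 - 5i + 4j - 2k has j-coefficient y = 4 and k-coefficient z = -2, not both zero, so it does not lie in the complex subalgebra spanned by 1 and i.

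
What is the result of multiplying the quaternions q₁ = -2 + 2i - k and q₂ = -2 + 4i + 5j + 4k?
-7i - 22j + 4k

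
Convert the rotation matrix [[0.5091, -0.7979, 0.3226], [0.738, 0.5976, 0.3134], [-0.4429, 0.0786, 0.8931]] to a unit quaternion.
0.866 - 0.0678i + 0.221j + 0.4434k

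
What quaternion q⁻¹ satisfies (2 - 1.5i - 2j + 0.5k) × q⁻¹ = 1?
0.1905 + 0.1429i + 0.1905j - 0.0476k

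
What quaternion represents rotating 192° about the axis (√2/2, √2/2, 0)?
-0.1045 + 0.7032i + 0.7032j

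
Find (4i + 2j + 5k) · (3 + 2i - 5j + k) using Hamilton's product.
-3 + 39i + 12j - 9k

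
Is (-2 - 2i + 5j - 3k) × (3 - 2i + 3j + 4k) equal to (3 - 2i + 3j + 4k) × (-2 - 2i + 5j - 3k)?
No: pq = -13 + 27i + 23j - 13k ≠ -13 - 31i - 5j - 21k = qp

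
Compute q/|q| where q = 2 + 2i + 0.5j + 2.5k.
0.5252 + 0.5252i + 0.1313j + 0.6565k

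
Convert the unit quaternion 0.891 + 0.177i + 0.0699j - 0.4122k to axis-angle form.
axis = (0.3899, 0.154, -0.9079), θ = 54°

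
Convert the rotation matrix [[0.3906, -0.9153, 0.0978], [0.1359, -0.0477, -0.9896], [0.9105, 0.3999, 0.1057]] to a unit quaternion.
0.6018 + 0.5772i - 0.3376j + 0.4367k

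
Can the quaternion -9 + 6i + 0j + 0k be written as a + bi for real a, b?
Yes. The quaternion -9 + 6i has j- and k-coefficients y = z = 0, so it lies in the complex subalgebra spanned by 1 and i.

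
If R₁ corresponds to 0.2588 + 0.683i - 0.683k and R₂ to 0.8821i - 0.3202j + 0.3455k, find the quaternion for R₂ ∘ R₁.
-0.3665 + 0.447i + 0.7556j + 0.3081k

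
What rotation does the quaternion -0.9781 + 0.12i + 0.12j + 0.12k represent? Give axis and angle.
axis = (√3/3, √3/3, √3/3), θ = 336°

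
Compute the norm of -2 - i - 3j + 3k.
√23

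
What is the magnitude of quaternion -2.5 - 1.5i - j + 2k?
3.674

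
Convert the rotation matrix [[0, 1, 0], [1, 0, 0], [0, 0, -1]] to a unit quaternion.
0.7071i + 0.7071j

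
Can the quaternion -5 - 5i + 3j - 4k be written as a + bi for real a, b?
No. The quaternion -5 - 5i + 3j - 4k has j-coefficient y = 3 and k-coefficient z = -4, not both zero, so it does not lie in the complex subalgebra spanned by 1 and i.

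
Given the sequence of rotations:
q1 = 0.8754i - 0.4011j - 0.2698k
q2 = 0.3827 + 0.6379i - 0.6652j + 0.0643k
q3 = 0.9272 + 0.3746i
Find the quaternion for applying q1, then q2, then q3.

q2 · q1 = -0.8079 + 0.5403i + 0.0749j + 0.2232k
q3 · q2 · q1 = -0.9515 + 0.1983i - 0.0142j + 0.235k
-0.9515 + 0.1983i - 0.0142j + 0.235k


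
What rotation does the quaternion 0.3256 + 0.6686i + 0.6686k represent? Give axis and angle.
axis = (√2/2, 0, √2/2), θ = 142°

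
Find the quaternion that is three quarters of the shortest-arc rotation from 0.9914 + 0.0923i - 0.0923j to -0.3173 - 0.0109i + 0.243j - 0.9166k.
0.586 + 0.0388i - 0.2349j + 0.7746k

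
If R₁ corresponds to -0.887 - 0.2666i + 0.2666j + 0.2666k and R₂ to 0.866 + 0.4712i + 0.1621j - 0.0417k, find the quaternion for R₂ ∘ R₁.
-0.6746 - 0.5945i - 0.0274j + 0.4367k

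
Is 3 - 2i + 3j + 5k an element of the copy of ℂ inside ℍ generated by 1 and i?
No. The quaternion 3 - 2i + 3j + 5k has j-coefficient y = 3 and k-coefficient z = 5, not both zero, so it does not lie in the complex subalgebra spanned by 1 and i.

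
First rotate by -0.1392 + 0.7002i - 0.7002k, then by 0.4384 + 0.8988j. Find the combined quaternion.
-0.061 - 0.3224i - 0.1251j - 0.9363k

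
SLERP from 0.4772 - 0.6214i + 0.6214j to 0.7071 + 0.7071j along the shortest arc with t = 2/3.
0.6632 - 0.2221i + 0.7147j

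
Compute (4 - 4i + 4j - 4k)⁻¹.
0.0625 + 0.0625i - 0.0625j + 0.0625k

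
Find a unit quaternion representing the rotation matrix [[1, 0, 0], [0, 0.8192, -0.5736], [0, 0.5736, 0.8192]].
0.9537 + 0.3007i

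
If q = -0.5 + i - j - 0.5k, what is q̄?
-0.5 - i + j + 0.5k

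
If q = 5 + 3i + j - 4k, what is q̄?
5 - 3i - j + 4k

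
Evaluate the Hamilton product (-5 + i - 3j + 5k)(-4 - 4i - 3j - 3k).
30 + 40i + 10j - 20k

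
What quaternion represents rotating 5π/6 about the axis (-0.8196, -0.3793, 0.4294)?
0.2588 - 0.7917i - 0.3664j + 0.4148k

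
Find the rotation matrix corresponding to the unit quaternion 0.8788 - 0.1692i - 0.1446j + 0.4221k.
[[0.6018, -0.693, -0.397], [0.7908, 0.5864, 0.1753], [0.1113, -0.4195, 0.9009]]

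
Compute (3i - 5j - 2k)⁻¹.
-0.0789i + 0.1316j + 0.0526k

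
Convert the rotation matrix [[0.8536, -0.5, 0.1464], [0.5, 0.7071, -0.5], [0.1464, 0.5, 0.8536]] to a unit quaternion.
0.9239 + 0.2706i + 0.2706k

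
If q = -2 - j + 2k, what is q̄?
-2 + j - 2k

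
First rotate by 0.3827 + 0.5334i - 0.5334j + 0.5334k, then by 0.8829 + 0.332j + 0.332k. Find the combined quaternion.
0.3379 + 0.8251i - 0.1668j + 0.4209k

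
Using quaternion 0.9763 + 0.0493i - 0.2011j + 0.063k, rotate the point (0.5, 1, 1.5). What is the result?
(-0.267, 0.856, 1.642)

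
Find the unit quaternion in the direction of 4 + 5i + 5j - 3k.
0.4619 + 0.5774i + 0.5774j - 0.3464k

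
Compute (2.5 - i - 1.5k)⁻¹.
0.2632 + 0.1053i + 0.1579k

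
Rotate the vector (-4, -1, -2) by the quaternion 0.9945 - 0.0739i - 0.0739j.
(-3.673, -1.327, -2.397)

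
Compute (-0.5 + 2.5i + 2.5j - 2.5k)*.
-0.5 - 2.5i - 2.5j + 2.5k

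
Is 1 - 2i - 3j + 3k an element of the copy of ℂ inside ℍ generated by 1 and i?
No. The quaternion 1 - 2i - 3j + 3k has j-coefficient y = -3 and k-coefficient z = 3, not both zero, so it does not lie in the complex subalgebra spanned by 1 and i.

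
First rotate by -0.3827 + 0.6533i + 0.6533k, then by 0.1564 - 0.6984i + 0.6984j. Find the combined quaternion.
0.3964 + 0.8257i + 0.189j - 0.3541k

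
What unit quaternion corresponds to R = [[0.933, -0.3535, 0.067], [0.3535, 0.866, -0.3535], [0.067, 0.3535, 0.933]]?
0.9659 + 0.183i + 0.183k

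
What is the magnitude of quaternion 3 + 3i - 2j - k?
√23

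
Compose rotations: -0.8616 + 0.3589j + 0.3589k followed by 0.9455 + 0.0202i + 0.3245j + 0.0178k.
-0.9375 + 0.0927i + 0.0525j + 0.3313k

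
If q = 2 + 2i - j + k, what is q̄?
2 - 2i + j - k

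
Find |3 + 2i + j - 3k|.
√23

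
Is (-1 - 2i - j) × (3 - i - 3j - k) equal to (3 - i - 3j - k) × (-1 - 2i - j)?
No: pq = -8 - 4i - 2j + 6k ≠ -8 - 6i + 2j - 4k = qp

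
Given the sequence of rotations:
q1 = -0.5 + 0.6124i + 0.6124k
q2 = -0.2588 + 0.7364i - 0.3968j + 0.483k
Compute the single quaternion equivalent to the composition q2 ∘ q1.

q2 · q1 = -0.6174 - 0.7697i + 0.0432j - 0.157k
-0.6174 - 0.7697i + 0.0432j - 0.157k


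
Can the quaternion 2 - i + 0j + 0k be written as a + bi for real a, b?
Yes. The quaternion 2 - i has j- and k-coefficients y = z = 0, so it lies in the complex subalgebra spanned by 1 and i.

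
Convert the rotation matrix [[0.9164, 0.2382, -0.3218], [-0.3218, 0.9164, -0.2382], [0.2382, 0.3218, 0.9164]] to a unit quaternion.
0.9681 + 0.1446i - 0.1446j - 0.1446k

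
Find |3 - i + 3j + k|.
√20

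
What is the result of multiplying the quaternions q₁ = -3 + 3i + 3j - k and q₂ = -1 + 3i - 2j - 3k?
-3 - 23i + 9j - 5k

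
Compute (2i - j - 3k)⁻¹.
-0.1429i + 0.0714j + 0.2143k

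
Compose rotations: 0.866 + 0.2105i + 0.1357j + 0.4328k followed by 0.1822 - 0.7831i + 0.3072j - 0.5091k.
0.5013 - 0.4378i + 0.5225j - 0.533k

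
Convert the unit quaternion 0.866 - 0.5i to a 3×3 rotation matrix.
[[1, 0, 0], [0, 0.5, 0.866], [0, -0.866, 0.5]]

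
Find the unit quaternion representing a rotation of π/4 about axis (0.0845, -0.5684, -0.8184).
0.9239 + 0.0323i - 0.2175j - 0.3132k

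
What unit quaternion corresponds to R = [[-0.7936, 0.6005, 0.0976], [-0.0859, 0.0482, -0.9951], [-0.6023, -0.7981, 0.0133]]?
0.2588 + 0.1903i + 0.6761j - 0.6631k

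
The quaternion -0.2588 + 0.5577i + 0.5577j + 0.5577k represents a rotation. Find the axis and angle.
axis = (√3/3, √3/3, √3/3), θ = 7π/6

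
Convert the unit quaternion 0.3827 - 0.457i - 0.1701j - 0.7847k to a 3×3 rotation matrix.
[[-0.2894, 0.7561, 0.587], [-0.4451, -0.6492, 0.6167], [0.8474, -0.0828, 0.5244]]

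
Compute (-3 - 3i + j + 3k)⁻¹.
-0.1071 + 0.1071i - 0.0357j - 0.1071k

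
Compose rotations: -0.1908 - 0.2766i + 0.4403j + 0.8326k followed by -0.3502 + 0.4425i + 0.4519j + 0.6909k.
-0.585 + 0.0845i - 0.7999j - 0.1036k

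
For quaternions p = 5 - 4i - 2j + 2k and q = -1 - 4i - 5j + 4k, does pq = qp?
No: pq = -39 - 14i - 15j + 30k ≠ -39 - 18i - 31j + 6k = qp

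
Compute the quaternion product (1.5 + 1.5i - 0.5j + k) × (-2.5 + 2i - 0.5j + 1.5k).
-8.5 - i + 0.25j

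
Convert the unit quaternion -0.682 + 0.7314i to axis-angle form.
axis = (1, 0, 0), θ = 266°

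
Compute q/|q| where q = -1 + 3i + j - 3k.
-0.2236 + 0.6708i + 0.2236j - 0.6708k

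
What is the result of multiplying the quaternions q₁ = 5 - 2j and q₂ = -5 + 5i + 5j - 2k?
-15 + 29i + 35j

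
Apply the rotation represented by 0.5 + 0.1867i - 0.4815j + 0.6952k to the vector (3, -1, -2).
(0.028, 3.295, 1.773)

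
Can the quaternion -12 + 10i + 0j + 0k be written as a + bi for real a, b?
Yes. The quaternion -12 + 10i has j- and k-coefficients y = z = 0, so it lies in the complex subalgebra spanned by 1 and i.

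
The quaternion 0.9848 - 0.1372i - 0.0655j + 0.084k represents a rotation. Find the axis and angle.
axis = (-0.7899, -0.3771, 0.4836), θ = 20°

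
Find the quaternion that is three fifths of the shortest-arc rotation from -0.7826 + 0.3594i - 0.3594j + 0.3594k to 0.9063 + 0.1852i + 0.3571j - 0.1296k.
-0.8967 + 0.0359i - 0.3749j + 0.2327k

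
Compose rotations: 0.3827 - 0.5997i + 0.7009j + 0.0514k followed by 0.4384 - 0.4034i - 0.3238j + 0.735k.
0.115 - 0.9491i - 0.2367j - 0.1731k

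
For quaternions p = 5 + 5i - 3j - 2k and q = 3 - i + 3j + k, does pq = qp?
No: pq = 31 + 13i + 3j + 11k ≠ 31 + 7i + 9j - 13k = qp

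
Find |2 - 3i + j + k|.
√15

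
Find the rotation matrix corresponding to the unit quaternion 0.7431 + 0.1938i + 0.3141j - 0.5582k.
[[0.1795, 0.9513, 0.2505], [-0.7079, 0.3017, -0.6387], [-0.6832, -0.0626, 0.7276]]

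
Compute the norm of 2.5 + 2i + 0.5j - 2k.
3.808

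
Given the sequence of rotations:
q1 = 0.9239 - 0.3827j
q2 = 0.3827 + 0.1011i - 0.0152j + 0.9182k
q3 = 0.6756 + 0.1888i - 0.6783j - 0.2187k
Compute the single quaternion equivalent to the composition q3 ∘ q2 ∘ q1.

q2 · q1 = 0.3478 + 0.4448i - 0.1605j + 0.8096k
q3 · q2 · q1 = 0.2192 - 0.2181i - 0.5945j + 0.7423k
0.2192 - 0.2181i - 0.5945j + 0.7423k


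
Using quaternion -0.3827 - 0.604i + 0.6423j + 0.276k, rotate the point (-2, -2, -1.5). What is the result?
(2.322, 1.9, -1.118)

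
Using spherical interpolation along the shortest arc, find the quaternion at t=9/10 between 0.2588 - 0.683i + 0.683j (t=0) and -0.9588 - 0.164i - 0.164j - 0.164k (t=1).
0.9533 + 0.0642i + 0.2498j + 0.157k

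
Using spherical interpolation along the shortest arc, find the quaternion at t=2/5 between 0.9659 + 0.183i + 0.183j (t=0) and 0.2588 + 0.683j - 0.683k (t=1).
0.8082 + 0.129i + 0.4656j - 0.3367k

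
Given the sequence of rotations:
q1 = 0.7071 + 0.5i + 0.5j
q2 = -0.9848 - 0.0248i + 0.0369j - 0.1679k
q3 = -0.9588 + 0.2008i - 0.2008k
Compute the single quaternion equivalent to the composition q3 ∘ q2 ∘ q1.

q2 · q1 = -0.7024 - 0.426i - 0.5503j - 0.1496k
q3 · q2 · q1 = 0.729 + 0.1569i + 0.6432j + 0.174k
0.729 + 0.1569i + 0.6432j + 0.174k


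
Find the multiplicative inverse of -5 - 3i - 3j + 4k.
-0.0847 + 0.0508i + 0.0508j - 0.0678k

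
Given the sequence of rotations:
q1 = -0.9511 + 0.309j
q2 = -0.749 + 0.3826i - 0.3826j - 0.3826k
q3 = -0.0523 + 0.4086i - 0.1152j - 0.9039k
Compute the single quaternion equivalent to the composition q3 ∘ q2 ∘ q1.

q2 · q1 = 0.8306 - 0.2457i + 0.1324j + 0.4821k
q3 · q2 · q1 = 0.508 + 0.4164i - 0.0775j - 0.7502k
0.508 + 0.4164i - 0.0775j - 0.7502k


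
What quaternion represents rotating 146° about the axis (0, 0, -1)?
0.2924 - 0.9563k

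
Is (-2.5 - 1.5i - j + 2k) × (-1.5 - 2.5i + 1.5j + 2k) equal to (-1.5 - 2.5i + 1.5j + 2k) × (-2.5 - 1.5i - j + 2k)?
No: pq = -2.5 + 3.5i - 4.25j - 12.75k ≠ -2.5 + 13.5i - 0.25j - 3.25k = qp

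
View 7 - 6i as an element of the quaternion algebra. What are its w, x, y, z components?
7 - 6i + 0j + 0k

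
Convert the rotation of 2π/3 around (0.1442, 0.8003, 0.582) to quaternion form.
0.5 + 0.1249i + 0.6931j + 0.504k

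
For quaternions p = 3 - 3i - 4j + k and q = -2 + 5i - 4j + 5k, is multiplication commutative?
No: pq = -12 + 5i + 16j + 45k ≠ -12 + 37i - 24j - 19k = qp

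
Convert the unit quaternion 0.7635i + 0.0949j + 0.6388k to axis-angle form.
axis = (0.7635, 0.0949, 0.6388), θ = π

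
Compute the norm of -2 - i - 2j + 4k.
5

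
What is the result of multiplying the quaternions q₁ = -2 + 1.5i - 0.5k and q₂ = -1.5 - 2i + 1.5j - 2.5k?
4.75 + 2.5i + 1.75j + 8k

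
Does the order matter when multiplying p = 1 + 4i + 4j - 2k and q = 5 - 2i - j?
Yes: pq = 17 + 16i + 23j - 6k ≠ 17 + 20i + 15j - 14k = qp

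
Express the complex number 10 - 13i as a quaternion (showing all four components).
10 - 13i + 0j + 0k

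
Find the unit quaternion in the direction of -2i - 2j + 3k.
-0.4851i - 0.4851j + 0.7276k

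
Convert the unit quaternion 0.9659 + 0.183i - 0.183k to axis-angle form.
axis = (√2/2, 0, -√2/2), θ = π/6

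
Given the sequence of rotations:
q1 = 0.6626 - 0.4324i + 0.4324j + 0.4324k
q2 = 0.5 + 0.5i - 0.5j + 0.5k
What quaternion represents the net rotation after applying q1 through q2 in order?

q2 · q1 = 0.5475 - 0.3173i - 0.5475j + 0.5475k
0.5475 - 0.3173i - 0.5475j + 0.5475k


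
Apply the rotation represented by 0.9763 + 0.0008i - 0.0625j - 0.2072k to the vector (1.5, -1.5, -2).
(0.998, -2.027, -1.843)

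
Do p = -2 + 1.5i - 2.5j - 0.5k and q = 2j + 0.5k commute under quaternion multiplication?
No: pq = 5.25 - 0.25i - 4.75j + 2k ≠ 5.25 + 0.25i - 3.25j - 4k = qp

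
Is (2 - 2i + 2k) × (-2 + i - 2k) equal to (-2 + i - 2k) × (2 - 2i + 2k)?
No: pq = 2 + 6i - 2j - 8k ≠ 2 + 6i + 2j - 8k = qp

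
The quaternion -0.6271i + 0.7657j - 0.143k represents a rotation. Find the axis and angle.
axis = (-0.6271, 0.7657, -0.143), θ = π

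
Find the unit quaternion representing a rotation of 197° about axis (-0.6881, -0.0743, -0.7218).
-0.1478 - 0.6805i - 0.0735j - 0.7139k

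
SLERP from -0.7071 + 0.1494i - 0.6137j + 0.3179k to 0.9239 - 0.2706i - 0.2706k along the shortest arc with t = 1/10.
-0.7457 + 0.1657i - 0.5606j + 0.3196k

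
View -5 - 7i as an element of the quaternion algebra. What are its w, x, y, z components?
-5 - 7i + 0j + 0k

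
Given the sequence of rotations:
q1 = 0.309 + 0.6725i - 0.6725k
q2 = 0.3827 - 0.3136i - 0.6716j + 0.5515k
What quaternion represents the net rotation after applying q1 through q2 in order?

q2 · q1 = 0.7 + 0.6121i - 0.0475j + 0.3647k
0.7 + 0.6121i - 0.0475j + 0.3647k


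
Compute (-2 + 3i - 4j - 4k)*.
-2 - 3i + 4j + 4k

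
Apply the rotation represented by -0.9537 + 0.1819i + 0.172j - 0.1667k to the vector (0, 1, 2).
(-1.033, 1.457, 1.345)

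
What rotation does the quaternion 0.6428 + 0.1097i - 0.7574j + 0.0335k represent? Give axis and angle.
axis = (0.1432, -0.9887, 0.0437), θ = 100°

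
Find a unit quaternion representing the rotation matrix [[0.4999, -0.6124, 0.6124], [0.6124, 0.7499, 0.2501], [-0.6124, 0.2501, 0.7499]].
0.866 + 0.3536j + 0.3536k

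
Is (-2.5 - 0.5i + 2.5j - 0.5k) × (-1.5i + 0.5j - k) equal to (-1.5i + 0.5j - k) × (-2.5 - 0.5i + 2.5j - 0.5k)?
No: pq = -2.5 + 1.5i - j + 6k ≠ -2.5 + 6i - 1.5j - k = qp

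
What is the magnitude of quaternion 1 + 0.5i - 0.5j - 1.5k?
1.936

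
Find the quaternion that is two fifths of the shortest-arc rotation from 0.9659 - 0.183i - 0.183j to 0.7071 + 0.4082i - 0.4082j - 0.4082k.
0.9354 + 0.0616i - 0.298j - 0.1798k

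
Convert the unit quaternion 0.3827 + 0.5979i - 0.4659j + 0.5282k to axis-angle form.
axis = (0.6472, -0.5043, 0.5717), θ = 3π/4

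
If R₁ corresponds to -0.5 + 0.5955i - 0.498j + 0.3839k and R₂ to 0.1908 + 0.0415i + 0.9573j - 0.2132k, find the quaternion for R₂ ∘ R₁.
0.4385 + 0.3542i - 0.7166j - 0.4109k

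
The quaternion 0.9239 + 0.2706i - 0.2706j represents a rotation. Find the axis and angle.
axis = (√2/2, -√2/2, 0), θ = π/4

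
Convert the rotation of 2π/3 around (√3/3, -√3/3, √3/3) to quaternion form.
0.5 + 0.5i - 0.5j + 0.5k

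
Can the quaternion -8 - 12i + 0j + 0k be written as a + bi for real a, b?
Yes. The quaternion -8 - 12i has j- and k-coefficients y = z = 0, so it lies in the complex subalgebra spanned by 1 and i.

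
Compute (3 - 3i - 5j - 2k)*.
3 + 3i + 5j + 2k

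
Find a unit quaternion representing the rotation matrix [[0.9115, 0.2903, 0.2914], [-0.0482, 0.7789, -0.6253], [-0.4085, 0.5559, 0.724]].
0.9239 + 0.3196i + 0.1894j - 0.0916k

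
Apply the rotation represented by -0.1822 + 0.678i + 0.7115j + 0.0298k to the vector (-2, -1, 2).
(-1.385, -1.408, -2.258)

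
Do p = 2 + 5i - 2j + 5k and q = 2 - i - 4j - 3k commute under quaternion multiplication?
No: pq = 16 + 34i - 2j - 18k ≠ 16 - 18i - 22j + 26k = qp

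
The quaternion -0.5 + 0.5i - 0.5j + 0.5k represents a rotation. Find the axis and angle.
axis = (√3/3, -√3/3, √3/3), θ = 4π/3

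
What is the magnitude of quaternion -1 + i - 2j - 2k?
√10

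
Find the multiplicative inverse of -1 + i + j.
-0.3333 - 0.3333i - 0.3333j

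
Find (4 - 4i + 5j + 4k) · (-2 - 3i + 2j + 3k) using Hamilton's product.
-42 + 3i - 2j + 11k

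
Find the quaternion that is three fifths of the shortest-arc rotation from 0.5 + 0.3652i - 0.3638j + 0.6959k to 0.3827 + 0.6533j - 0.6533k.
-0.0249 + 0.1715i - 0.6141j + 0.77k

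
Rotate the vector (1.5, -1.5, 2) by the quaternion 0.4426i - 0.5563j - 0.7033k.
(-1.419, 1.398, -2.129)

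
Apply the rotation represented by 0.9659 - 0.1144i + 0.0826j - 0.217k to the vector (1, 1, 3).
(1.92, 0.997, 2.514)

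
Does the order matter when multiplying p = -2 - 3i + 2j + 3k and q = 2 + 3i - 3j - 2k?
Yes: pq = 17 - 7i + 13j + 13k ≠ 17 - 17i + 7j + 7k = qp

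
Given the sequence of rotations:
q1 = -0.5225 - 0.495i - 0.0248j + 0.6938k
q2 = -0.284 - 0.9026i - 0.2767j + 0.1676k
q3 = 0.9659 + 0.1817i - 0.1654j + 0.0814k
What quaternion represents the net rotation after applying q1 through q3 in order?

q2 · q1 = -0.4215 + 0.4244i + 0.6949j - 0.3992k
q3 · q2 · q1 = -0.3368 + 0.3428i + 0.848j - 0.2234k
-0.3368 + 0.3428i + 0.848j - 0.2234k


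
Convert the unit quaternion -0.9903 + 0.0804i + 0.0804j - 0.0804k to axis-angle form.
axis = (√3/3, √3/3, -√3/3), θ = 344°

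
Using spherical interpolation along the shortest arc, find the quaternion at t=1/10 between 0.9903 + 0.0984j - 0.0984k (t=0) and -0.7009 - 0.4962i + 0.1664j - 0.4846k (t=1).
0.9952 + 0.0567i + 0.0719j - 0.0355k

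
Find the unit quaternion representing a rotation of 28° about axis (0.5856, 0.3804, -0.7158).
0.9703 + 0.1417i + 0.092j - 0.1732k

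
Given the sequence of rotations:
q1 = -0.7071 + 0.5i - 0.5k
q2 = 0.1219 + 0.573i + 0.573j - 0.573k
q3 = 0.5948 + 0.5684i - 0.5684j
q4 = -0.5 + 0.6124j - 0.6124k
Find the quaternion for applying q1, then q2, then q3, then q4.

q2 · q1 = -0.6592 - 0.6307i - 0.4052j + 0.0577k
q3 · q2 · q1 = -0.2639 - 0.7826i + 0.1009j - 0.5545k
q4 · q3 · q2 · q1 = -0.2694 + 0.1135i + 0.2672j + 0.9181k
-0.2694 + 0.1135i + 0.2672j + 0.9181k


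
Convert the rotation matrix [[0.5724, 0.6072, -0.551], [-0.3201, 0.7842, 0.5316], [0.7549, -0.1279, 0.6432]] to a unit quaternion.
0.866 - 0.1904i - 0.377j - 0.2677k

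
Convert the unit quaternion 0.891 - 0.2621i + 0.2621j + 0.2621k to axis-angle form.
axis = (-√3/3, √3/3, √3/3), θ = 54°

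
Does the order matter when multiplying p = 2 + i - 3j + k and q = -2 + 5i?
Yes: pq = -9 + 8i + 11j + 13k ≠ -9 + 8i + j - 17k = qp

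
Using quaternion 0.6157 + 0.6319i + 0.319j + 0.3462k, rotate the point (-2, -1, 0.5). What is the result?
(-0.675, -1.899, -1.089)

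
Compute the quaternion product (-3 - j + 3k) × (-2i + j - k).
4 + 4i - 9j + k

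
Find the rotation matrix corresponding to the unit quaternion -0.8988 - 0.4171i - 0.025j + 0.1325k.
[[0.9636, 0.259, -0.0656], [-0.2173, 0.6169, -0.7564], [-0.1555, 0.7432, 0.6508]]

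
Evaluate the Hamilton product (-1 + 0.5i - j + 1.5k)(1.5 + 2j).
0.5 - 2.25i - 3.5j + 3.25k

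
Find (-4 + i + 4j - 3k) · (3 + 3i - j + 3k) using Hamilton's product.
-2 + 4j - 34k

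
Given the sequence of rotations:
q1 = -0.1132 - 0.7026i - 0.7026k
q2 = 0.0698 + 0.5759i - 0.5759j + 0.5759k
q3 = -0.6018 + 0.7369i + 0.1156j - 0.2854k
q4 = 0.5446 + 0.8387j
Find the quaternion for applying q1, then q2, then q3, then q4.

q2 · q1 = 0.8014 + 0.2904i + 0.0652j - 0.5189k
q3 · q2 · q1 = -0.8519 + 0.3744i + 0.3529j + 0.098k
q4 · q3 · q2 · q1 = -0.7599 + 0.2861i - 0.5223j - 0.2606k
-0.7599 + 0.2861i - 0.5223j - 0.2606k


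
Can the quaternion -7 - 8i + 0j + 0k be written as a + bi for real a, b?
Yes. The quaternion -7 - 8i has j- and k-coefficients y = z = 0, so it lies in the complex subalgebra spanned by 1 and i.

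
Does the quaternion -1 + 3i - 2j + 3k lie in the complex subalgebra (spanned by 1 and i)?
No. The quaternion -1 + 3i - 2j + 3k has j-coefficient y = -2 and k-coefficient z = 3, not both zero, so it does not lie in the complex subalgebra spanned by 1 and i.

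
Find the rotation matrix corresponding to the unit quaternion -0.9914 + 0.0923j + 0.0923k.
[[0.9659, 0.183, -0.183], [-0.183, 0.983, 0.017], [0.183, 0.017, 0.983]]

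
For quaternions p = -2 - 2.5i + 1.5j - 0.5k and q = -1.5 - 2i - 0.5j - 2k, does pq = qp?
No: pq = -2.25 + 4.5i - 5.25j + 9k ≠ -2.25 + 11i + 2.75j + 0.5k = qp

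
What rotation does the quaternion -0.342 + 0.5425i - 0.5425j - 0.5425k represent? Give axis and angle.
axis = (√3/3, -√3/3, -√3/3), θ = 220°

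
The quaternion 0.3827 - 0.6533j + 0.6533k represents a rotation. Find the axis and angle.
axis = (0, -√2/2, √2/2), θ = 3π/4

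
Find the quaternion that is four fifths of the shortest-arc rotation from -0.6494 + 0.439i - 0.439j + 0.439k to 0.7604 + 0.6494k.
-0.8673 + 0.1206i - 0.1206j - 0.4676k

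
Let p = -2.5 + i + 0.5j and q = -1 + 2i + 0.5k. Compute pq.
0.5 - 5.75i - j - 2.25k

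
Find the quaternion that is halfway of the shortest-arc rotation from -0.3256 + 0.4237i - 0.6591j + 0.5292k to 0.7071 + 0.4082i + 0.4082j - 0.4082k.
-0.588 + 0.0088i - 0.6077j + 0.5337k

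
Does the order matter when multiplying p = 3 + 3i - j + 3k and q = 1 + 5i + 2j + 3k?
Yes: pq = -19 + 9i + 11j + 23k ≠ -19 + 27i - j + k = qp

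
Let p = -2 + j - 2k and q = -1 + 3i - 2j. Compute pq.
4 - 10i - 3j - k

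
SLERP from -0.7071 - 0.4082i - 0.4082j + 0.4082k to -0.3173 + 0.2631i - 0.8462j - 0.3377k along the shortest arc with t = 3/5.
-0.5831 - 0.017i - 0.8114j - 0.0364k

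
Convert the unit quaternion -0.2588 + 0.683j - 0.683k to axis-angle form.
axis = (0, √2/2, -√2/2), θ = 7π/6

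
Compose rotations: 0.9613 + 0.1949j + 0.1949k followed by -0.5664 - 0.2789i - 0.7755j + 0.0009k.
-0.3935 - 0.4194i - 0.8015j - 0.1639k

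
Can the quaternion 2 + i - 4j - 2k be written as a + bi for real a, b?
No. The quaternion 2 + i - 4j - 2k has j-coefficient y = -4 and k-coefficient z = -2, not both zero, so it does not lie in the complex subalgebra spanned by 1 and i.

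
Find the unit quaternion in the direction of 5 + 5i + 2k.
0.6804 + 0.6804i + 0.2722k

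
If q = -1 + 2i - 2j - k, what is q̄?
-1 - 2i + 2j + k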